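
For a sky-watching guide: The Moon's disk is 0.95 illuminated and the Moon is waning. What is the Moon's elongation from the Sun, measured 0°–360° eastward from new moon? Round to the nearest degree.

206°

cos θ = 1 − 2f = -0.900, giving a principal value of 154.2°.
A waning Moon lies in 180°–360°, so θ = 360° − 154.2° = 205.8°.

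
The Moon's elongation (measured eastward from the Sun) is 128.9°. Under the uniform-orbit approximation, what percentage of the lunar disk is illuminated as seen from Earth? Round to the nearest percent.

Half-versine of 128.9°: (1 − (-0.628))/2 = 0.814, i.e. 81%.

81%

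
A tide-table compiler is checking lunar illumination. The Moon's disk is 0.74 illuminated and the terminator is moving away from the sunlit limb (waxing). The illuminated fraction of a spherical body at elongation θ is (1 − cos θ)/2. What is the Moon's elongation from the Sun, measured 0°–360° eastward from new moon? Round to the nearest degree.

Invert f = (1 − cos θ)/2 to get cos θ = 1 − 2(0.74) = -0.480, hence θ₀ = arccos -0.480 = 118.7°.
Waxing ⇒ before full, so θ = 118.7°.

119°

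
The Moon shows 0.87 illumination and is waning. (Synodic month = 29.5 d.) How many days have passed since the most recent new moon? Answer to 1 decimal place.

18.2 days

From f = (1 − cos θ)/2: cos θ = 1 − 2×0.87 = -0.740; arccos → 137.7°.
A waning Moon lies in 180°–360°, so θ = 360° − 137.7° = 222.3°.
Age = 29.5 × 222.3°/360° ≈ 18.21 days.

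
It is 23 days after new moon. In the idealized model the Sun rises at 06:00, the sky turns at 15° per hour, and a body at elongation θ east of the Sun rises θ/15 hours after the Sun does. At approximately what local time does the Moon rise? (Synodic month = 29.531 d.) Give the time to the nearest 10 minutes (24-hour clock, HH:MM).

Phase angle: θ = 360°·(23 d)/(29.531 d) = 280.4°.
At 15° of sky rotation per hour, 280.4° corresponds to a 18.69 h lag.
06:00 + 18.692 h ≈ 00:42 → 00:40 to the nearest ten minutes.

00:40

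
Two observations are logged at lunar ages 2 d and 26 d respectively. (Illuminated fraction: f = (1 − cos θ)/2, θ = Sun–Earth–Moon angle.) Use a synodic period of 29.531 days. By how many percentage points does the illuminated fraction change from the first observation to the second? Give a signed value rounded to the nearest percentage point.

+9 pp

First observation: θ = 360°·2/29.531 = 24.4°, so f = 0.045.
Second observation: θ = 317.0°, f = 0.135.
Δf = 0.135 − 0.045 = +0.090, i.e. +9 pp.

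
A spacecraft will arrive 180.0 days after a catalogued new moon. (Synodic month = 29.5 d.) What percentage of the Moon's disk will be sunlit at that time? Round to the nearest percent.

180.0/29.5 = 6.102 lunations, so 6 complete cycles and 3.00 d into the next.
The Moon has covered 3.00/29.5 of its cycle, so θ ≈ 360° × 3.00/29.5 = 36.6°.
Illuminated fraction = (1 − cos 36.6°)/2 = (1 − 0.803)/2 ≈ 0.099, so 10%.

10%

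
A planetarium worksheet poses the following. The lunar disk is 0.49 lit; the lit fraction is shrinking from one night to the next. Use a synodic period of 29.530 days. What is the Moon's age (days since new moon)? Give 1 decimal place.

From f = (1 − cos θ)/2: cos θ = 1 − 2×0.49 = 0.020; arccos → 88.9°.
A waning Moon lies in 180°–360°, so θ = 360° − 88.9° = 271.1°.
At 360°/29.530 d per day, 271.1° corresponds to 22.24 days.

22.2 days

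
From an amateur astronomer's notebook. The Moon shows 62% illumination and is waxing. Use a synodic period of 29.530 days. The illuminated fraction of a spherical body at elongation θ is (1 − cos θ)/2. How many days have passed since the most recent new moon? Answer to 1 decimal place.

8.5 days

From f = (1 − cos θ)/2: cos θ = 1 − 2×0.62 = -0.240; arccos → 103.9°.
Waxing ⇒ before full, so θ = 103.9°.
That fraction of the synodic month is 103.9/360 × 29.530 d ≈ 8.52 d.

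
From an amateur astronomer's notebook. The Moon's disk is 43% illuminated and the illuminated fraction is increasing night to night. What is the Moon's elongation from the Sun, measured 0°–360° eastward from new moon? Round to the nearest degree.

From f = (1 − cos θ)/2: cos θ = 1 − 2×0.43 = 0.140; arccos → 82.0°.
Waxing ⇒ before full, so θ = 82.0°.

82°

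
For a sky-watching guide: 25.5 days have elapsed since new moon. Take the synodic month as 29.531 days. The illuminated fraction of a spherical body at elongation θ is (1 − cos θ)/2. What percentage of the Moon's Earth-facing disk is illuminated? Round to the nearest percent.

Elongation θ = 360° × 25.5/29.531 ≈ 310.9°.
With cos θ = 0.654, the lit fraction is (1 − 0.654)/2 ≈ 0.173, so 17%.

17%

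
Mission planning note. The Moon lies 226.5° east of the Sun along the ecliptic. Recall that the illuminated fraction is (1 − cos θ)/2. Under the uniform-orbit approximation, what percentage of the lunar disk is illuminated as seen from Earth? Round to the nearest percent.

84%

cos 226.5° = (-0.688), so f = (1 − (-0.688))/2 = 0.844, i.e. 84%.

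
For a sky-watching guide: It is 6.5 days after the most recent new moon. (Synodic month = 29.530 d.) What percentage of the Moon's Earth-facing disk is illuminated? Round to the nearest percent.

Phase angle: θ = 360°·(6.5 d)/(29.530 d) = 79.2°.
Illuminated fraction = (1 − cos 79.2°)/2 = (1 − 0.187)/2 ≈ 0.407, so 41%.

41%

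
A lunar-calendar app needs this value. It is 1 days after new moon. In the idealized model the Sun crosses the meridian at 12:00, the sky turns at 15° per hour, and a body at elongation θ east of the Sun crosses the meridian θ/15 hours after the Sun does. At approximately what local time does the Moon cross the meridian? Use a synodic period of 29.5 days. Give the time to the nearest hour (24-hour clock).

The Moon has covered 1/29.5 of its cycle, so θ ≈ 360° × 1/29.5 = 12.2°.
The Moon trails the Sun by θ/15 = 12.2/15 ≈ 0.81 hours.
12:00 + 0.81 h ≈ 12:49 → 13:00 to the nearest hour.

13:00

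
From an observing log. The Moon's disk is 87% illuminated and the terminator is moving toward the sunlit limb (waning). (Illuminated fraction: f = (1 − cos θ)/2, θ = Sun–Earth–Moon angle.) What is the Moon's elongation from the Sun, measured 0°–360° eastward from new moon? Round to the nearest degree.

From f = (1 − cos θ)/2: cos θ = 1 − 2×0.87 = -0.740; arccos → 137.7°.
A waning Moon lies in 180°–360°, so θ = 360° − 137.7° = 222.3°.

222°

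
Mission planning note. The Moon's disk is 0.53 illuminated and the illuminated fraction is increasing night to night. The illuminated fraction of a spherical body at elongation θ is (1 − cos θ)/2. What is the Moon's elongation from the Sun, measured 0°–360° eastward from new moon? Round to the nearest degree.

93°

Invert f = (1 − cos θ)/2 to get cos θ = 1 − 2(0.53) = -0.060, hence θ₀ = arccos -0.060 = 93.4°.
Before full moon the principal value applies: θ = 93.4°.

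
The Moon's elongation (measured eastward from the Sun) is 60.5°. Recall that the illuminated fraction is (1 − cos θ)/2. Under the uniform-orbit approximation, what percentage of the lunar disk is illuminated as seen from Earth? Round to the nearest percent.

cos 60.5° = 0.492, so f = (1 − 0.492)/2 = 0.254, i.e. 25%.

25%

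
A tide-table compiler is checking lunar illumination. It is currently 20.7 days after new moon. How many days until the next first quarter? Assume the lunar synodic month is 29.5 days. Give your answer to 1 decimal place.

16.2 days

First quarter occurs at elongation 90°, i.e. at age 29.5 × 90/360 = 7.375 d.
Already past this cycle's first quarter; the next is at 7.375 + 29.5 = 36.875 d, so 36.875 − 20.7 = 16.175 days.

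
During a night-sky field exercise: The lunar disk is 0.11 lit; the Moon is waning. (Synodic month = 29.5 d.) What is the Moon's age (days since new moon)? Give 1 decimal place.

26.3 days

Invert f = (1 − cos θ)/2 to get cos θ = 1 − 2(0.11) = 0.780, hence θ₀ = arccos 0.780 = 38.7°.
Since the Moon is past full (waning), take the reflex angle: θ = 360° − 38.7° = 321.3°.
At 360°/29.5 d per day, 321.3° corresponds to 26.33 days.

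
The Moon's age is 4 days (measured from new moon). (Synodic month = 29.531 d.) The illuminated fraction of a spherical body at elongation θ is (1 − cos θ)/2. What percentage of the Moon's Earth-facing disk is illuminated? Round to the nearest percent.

17%

The Moon has covered 4/29.531 of its cycle, so θ ≈ 360° × 4/29.531 = 48.8°.
With cos θ = 0.659, the lit fraction is (1 − 0.659)/2 ≈ 0.170, so 17%.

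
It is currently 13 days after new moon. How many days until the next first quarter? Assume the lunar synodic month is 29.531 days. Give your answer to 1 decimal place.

First quarter is 0.25 of the way through the cycle: age 0.25 × 29.531 = 7.383 d.
Already past this cycle's first quarter; the next is at 7.383 + 29.531 = 36.914 d, so 36.914 − 13 = 23.914 days.

23.9 days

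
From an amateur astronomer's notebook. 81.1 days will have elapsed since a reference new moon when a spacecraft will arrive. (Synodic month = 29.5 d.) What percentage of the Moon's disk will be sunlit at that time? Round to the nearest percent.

81.1 d spans 2 complete synodic months (2 × 29.5 = 59.00 d) plus 22.10 d.
Elongation θ = 360° × 22.10/29.5 ≈ 269.7°.
With cos θ = (-0.005), the lit fraction is (1 − (-0.005))/2 ≈ 0.503, so 50%.

50%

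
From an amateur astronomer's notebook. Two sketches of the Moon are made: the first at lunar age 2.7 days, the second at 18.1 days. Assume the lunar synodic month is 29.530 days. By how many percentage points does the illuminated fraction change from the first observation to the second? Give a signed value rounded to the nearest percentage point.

+80 percentage points

θ₁ = 360° × 2.7/29.530 = 32.9°, f₁ = (1 − cos θ₁)/2 = 0.080.
θ₂ = 360° × 18.1/29.530 = 220.7°, f₂ = (1 − cos θ₂)/2 = 0.879.
Change = f₂ − f₁ = +0.799 → +80 percentage points.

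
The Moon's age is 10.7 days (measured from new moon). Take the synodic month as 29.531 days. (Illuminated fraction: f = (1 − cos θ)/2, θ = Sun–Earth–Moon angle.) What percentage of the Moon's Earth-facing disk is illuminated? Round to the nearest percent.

The Moon has covered 10.7/29.531 of its cycle, so θ ≈ 360° × 10.7/29.531 = 130.4°.
Illuminated fraction = (1 − cos 130.4°)/2 = (1 − (-0.649))/2 ≈ 0.824, so 82%.

82%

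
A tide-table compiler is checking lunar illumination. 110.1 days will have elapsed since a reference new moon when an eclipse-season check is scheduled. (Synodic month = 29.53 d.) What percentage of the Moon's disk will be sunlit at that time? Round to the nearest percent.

110.1 d spans 3 complete synodic months (3 × 29.53 = 88.59 d) plus 21.51 d.
The Moon has covered 21.51/29.53 of its cycle, so θ ≈ 360° × 21.51/29.53 = 262.2°.
Illuminated fraction = (1 − cos 262.2°)/2 = (1 − (-0.135))/2 ≈ 0.568, so 57%.

57%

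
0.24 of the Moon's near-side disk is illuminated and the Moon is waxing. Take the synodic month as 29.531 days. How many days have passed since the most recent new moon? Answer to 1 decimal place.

4.8 days

cos θ = 1 − 2f = 0.520, giving a principal value of 58.7°.
The Moon is waxing (0°–180°), so θ = 58.7° directly.
Age = 29.531 × 58.7°/360° ≈ 4.81 days.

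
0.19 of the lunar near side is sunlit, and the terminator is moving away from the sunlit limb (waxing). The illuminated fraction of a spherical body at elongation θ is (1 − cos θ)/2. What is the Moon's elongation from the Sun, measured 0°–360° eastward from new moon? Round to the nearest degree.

52°

Invert f = (1 − cos θ)/2 to get cos θ = 1 − 2(0.19) = 0.620, hence θ₀ = arccos 0.620 = 51.7°.
Waxing ⇒ before full, so θ = 51.7°.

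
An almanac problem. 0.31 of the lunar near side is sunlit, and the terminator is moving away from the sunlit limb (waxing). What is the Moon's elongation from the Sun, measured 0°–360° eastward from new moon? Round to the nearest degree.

From f = (1 − cos θ)/2: cos θ = 1 − 2×0.31 = 0.380; arccos → 67.7°.
Before full moon the principal value applies: θ = 67.7°.

68°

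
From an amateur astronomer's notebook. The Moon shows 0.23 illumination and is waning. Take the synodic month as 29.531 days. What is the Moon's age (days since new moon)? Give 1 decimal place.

24.8 days

Invert f = (1 − cos θ)/2 to get cos θ = 1 − 2(0.23) = 0.540, hence θ₀ = arccos 0.540 = 57.3°.
Waning ⇒ past full, so θ = 360° − 57.3° = 302.7°.
That fraction of the synodic month is 302.7/360 × 29.531 d ≈ 24.83 d.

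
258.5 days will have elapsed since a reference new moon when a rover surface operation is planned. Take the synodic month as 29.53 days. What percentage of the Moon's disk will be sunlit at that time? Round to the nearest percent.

49%

258.5/29.53 = 8.754 lunations, so 8 complete cycles and 22.26 d into the next.
Phase angle: θ = 360°·(22.26 d)/(29.53 d) = 271.4°.
cos 271.4° = 0.024, so f = (1 − 0.024)/2 = 0.488, so 49%.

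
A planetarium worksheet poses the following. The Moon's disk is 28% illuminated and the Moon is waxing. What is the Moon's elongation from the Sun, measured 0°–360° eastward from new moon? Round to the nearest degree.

64°

Invert f = (1 − cos θ)/2 to get cos θ = 1 − 2(0.28) = 0.440, hence θ₀ = arccos 0.440 = 63.9°.
Waxing ⇒ before full, so θ = 63.9°.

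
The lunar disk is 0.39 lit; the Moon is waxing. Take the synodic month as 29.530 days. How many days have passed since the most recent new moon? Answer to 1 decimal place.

6.3 days

cos θ = 1 − 2f = 0.220, giving a principal value of 77.3°.
The Moon is waxing (0°–180°), so θ = 77.3° directly.
That fraction of the synodic month is 77.3/360 × 29.530 d ≈ 6.34 d.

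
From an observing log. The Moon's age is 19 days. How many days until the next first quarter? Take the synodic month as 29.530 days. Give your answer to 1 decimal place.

17.9 days

First quarter occurs at elongation 90°, i.e. at age 29.530 × 90/360 = 7.383 d.
This lunation's first quarter (7.383 d) has passed, so add one period: 36.913 − 19 = 17.913 days.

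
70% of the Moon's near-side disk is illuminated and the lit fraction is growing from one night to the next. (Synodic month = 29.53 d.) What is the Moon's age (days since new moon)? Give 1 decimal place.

cos θ = 1 − 2f = -0.400, giving a principal value of 113.6°.
Waxing ⇒ before full, so θ = 113.6°.
Age = 29.53 × 113.6°/360° ≈ 9.32 days.

9.3 days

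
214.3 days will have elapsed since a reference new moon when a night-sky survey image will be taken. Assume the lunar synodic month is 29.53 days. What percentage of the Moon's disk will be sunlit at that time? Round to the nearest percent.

214.3/29.53 = 7.257 lunations, so 7 complete cycles and 7.59 d into the next.
Phase angle: θ = 360°·(7.59 d)/(29.53 d) = 92.5°.
cos 92.5° = (-0.044), so f = (1 − (-0.044))/2 = 0.522, so 52%.

52%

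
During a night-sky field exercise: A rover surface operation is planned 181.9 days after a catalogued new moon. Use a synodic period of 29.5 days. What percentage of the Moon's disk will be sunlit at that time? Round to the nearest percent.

181.9 d spans 6 complete synodic months (6 × 29.5 = 177.00 d) plus 4.90 d.
Elongation θ = 360° × 4.90/29.5 ≈ 59.8°.
With cos θ = 0.503, the lit fraction is (1 − 0.503)/2 ≈ 0.248, so 25%.

25%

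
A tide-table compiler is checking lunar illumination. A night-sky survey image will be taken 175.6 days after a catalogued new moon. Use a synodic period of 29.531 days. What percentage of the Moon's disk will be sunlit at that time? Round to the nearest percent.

Reduce mod P: 175.6 − 5×29.531 = 27.94 d into the current lunation.
The Moon has covered 27.94/29.531 of its cycle, so θ ≈ 360° × 27.94/29.531 = 340.7°.
cos 340.7° = 0.944, so f = (1 − 0.944)/2 = 0.028, so 3%.

3%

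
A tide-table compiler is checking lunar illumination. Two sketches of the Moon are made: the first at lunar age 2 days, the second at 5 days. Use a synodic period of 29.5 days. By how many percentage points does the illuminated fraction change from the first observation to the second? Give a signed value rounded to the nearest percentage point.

First observation: θ = 360°·2/29.5 = 24.4°, so f = 0.045.
Second observation: θ = 61.0°, f = 0.258.
Δf = 0.258 − 0.045 = +0.213, i.e. +21 pp.

+21 pp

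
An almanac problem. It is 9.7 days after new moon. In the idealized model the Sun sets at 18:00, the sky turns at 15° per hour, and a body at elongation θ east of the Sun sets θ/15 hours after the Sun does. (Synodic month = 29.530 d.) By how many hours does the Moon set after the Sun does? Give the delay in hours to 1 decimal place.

Phase angle: θ = 360°·(9.7 d)/(29.530 d) = 118.3°.
The Moon trails the Sun by θ/15 = 118.3/15 ≈ 7.88 hours.
So the Moon sets 7.88 h after the Sun.

7.9 h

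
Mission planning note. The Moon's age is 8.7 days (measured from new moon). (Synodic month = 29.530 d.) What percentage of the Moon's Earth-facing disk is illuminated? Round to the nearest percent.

Phase angle: θ = 360°·(8.7 d)/(29.530 d) = 106.1°.
cos 106.1° = (-0.277), so f = (1 − (-0.277))/2 = 0.638, so 64%.

64%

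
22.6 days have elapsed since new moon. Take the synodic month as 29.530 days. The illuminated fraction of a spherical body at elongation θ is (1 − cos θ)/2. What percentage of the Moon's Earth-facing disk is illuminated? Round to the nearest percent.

Phase angle: θ = 360°·(22.6 d)/(29.530 d) = 275.5°.
With cos θ = 0.096, the lit fraction is (1 − 0.096)/2 ≈ 0.452, so 45%.

45%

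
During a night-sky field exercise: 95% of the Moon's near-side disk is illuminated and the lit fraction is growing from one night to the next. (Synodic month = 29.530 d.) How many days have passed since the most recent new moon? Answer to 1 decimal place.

12.6 days

From f = (1 − cos θ)/2: cos θ = 1 − 2×0.95 = -0.900; arccos → 154.2°.
Waxing ⇒ before full, so θ = 154.2°.
Age = 29.530 × 154.2°/360° ≈ 12.65 days.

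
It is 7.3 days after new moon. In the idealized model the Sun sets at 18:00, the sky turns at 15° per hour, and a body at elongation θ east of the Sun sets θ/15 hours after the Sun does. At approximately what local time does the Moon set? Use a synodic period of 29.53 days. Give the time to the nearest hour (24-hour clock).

Phase angle: θ = 360°·(7.3 d)/(29.53 d) = 89.0°.
At 15° of sky rotation per hour, 89.0° corresponds to a 5.93 h lag.
18:00 + 5.93 h ≈ 23:56 → 00:00 to the nearest hour.

00:00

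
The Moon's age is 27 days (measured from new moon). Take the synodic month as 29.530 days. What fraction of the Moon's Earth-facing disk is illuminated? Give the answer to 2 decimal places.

0.07

The Moon has covered 27/29.530 of its cycle, so θ ≈ 360° × 27/29.530 = 329.2°.
Illuminated fraction = (1 − cos 329.2°)/2 = (1 − 0.859)/2 ≈ 0.071.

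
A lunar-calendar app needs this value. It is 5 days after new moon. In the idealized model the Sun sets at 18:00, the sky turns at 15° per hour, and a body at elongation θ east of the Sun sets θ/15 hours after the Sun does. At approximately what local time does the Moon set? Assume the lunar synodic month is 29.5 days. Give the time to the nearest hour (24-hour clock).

22:00

The Moon has covered 5/29.5 of its cycle, so θ ≈ 360° × 5/29.5 = 61.0°.
Delay after the Sun = 61.0° / (15°/h) ≈ 4.07 h.
18:00 + 4.07 h ≈ 22:04 → 22:00 to the nearest hour.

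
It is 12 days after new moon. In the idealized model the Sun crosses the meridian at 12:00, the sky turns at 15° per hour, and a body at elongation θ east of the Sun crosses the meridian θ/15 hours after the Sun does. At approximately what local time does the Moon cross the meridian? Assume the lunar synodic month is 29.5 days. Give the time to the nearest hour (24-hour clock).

22:00

Phase angle: θ = 360°·(12 d)/(29.5 d) = 146.4°.
Delay after the Sun = 146.4° / (15°/h) ≈ 9.76 h.
12:00 + 9.76 h ≈ 21:46 → 22:00 to the nearest hour.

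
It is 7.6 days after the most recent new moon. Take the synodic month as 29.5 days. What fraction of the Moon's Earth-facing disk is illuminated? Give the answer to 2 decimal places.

Elongation θ = 360° × 7.6/29.5 ≈ 92.7°.
cos 92.7° = (-0.048), so f = (1 − (-0.048))/2 = 0.524.

0.52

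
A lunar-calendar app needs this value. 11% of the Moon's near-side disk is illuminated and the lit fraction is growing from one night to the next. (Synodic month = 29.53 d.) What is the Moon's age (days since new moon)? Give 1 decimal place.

3.2 days

Invert f = (1 − cos θ)/2 to get cos θ = 1 − 2(0.11) = 0.780, hence θ₀ = arccos 0.780 = 38.7°.
Before full moon the principal value applies: θ = 38.7°.
At 360°/29.53 d per day, 38.7° corresponds to 3.18 days.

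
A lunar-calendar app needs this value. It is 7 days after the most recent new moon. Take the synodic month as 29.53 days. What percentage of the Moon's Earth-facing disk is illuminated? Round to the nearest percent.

Elongation θ = 360° × 7/29.53 ≈ 85.3°.
With cos θ = 0.081, the lit fraction is (1 − 0.081)/2 ≈ 0.459, so 46%.

46%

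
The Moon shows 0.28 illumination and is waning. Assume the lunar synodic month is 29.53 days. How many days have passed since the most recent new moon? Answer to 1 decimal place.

From f = (1 − cos θ)/2: cos θ = 1 − 2×0.28 = 0.440; arccos → 63.9°.
Since the Moon is past full (waning), take the reflex angle: θ = 360° − 63.9° = 296.1°.
That fraction of the synodic month is 296.1/360 × 29.53 d ≈ 24.29 d.

24.3 days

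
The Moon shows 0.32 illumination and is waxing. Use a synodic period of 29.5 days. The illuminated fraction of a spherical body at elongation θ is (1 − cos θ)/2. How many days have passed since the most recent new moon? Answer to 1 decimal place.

5.6 days

From f = (1 − cos θ)/2: cos θ = 1 − 2×0.32 = 0.360; arccos → 68.9°.
The Moon is waxing (0°–180°), so θ = 68.9° directly.
At 360°/29.5 d per day, 68.9° corresponds to 5.65 days.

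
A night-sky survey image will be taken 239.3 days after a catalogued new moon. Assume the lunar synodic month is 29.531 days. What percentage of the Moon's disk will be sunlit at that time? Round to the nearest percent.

10%

239.3/29.531 = 8.103 lunations, so 8 complete cycles and 3.05 d into the next.
Elongation θ = 360° × 3.05/29.531 ≈ 37.2°.
With cos θ = 0.796, the lit fraction is (1 − 0.796)/2 ≈ 0.102, so 10%.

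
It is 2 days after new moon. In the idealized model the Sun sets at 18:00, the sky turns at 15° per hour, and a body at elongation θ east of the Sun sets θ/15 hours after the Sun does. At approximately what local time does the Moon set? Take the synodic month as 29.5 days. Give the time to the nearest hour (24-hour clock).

The Moon has covered 2/29.5 of its cycle, so θ ≈ 360° × 2/29.5 = 24.4°.
At 15° of sky rotation per hour, 24.4° corresponds to a 1.63 h lag.
18:00 + 1.63 h ≈ 19:38 → 20:00 to the nearest hour.

20:00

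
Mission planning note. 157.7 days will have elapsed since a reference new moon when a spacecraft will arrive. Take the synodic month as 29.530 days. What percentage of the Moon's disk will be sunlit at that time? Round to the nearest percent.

77%

157.7/29.530 = 5.340 lunations, so 5 complete cycles and 10.05 d into the next.
Phase angle: θ = 360°·(10.05 d)/(29.530 d) = 122.5°.
Illuminated fraction = (1 − cos 122.5°)/2 = (1 − (-0.538))/2 ≈ 0.769, so 77%.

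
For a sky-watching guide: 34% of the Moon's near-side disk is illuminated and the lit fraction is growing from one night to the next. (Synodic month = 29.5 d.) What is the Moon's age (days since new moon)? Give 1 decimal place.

From f = (1 − cos θ)/2: cos θ = 1 − 2×0.34 = 0.320; arccos → 71.3°.
The Moon is waxing (0°–180°), so θ = 71.3° directly.
That fraction of the synodic month is 71.3/360 × 29.5 d ≈ 5.85 d.

5.8 days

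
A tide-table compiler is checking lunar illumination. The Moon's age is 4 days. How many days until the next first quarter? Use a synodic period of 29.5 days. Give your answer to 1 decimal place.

3.4 days

First quarter is 0.25 of the way through the cycle: age 0.25 × 29.5 = 7.375 d.
That is 7.375 − 4 = 3.375 days ahead.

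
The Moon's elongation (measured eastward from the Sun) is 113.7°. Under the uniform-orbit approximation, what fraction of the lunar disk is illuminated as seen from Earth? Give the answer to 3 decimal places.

0.701

Half-versine of 113.7°: (1 − (-0.402))/2 = 0.701.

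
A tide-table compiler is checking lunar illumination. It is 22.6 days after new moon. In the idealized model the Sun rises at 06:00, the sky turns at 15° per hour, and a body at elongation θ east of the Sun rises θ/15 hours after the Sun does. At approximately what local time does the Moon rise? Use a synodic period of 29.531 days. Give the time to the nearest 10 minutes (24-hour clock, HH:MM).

00:20

Elongation θ = 360° × 22.6/29.531 ≈ 275.5°.
At 15° of sky rotation per hour, 275.5° corresponds to a 18.37 h lag.
06:00 + 18.367 h ≈ 00:22 → 00:20 to the nearest ten minutes.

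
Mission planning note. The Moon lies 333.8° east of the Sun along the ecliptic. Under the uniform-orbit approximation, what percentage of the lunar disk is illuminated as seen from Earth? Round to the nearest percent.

f = (1 − cos 333.8°)/2 = (1 − 0.897)/2 ≈ 0.051, i.e. 5%.

5%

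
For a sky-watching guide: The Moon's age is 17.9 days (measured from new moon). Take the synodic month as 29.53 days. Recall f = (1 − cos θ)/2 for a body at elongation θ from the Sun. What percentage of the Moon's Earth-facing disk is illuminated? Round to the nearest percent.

Elongation θ = 360° × 17.9/29.53 ≈ 218.2°.
With cos θ = (-0.786), the lit fraction is (1 − (-0.786))/2 ≈ 0.893, so 89%.

89%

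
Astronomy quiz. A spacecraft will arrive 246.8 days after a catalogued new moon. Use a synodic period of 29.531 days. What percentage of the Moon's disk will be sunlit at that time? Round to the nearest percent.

81%

Reduce mod P: 246.8 − 8×29.531 = 10.55 d into the current lunation.
Elongation θ = 360° × 10.55/29.531 ≈ 128.6°.
cos 128.6° = (-0.624), so f = (1 − (-0.624))/2 = 0.812, so 81%.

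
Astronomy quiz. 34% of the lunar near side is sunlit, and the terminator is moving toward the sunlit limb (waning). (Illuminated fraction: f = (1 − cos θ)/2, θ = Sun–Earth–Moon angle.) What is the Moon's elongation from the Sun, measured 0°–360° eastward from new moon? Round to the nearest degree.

From f = (1 − cos θ)/2: cos θ = 1 − 2×0.34 = 0.320; arccos → 71.3°.
A waning Moon lies in 180°–360°, so θ = 360° − 71.3° = 288.7°.

289°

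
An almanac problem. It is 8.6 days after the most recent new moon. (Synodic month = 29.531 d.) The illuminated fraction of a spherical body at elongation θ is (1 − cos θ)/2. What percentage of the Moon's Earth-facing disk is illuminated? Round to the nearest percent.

63%

Elongation θ = 360° × 8.6/29.531 ≈ 104.8°.
cos 104.8° = (-0.256), so f = (1 − (-0.256))/2 = 0.628, so 63%.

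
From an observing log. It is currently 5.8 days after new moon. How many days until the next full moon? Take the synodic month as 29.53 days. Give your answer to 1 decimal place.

9.0 days

Full moon is 0.5 of the way through the cycle: age 0.5 × 29.53 = 14.765 d.
So 8.965 days remain (14.765 − 5.8).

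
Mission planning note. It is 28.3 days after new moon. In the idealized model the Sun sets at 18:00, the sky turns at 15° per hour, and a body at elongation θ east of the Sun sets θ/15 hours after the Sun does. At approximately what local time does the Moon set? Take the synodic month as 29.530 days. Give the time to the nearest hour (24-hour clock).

17:00

Phase angle: θ = 360°·(28.3 d)/(29.530 d) = 345.0°.
The Moon trails the Sun by θ/15 = 345.0/15 ≈ 23.00 hours.
18:00 + 23.00 h ≈ 17:00 → 17:00 to the nearest hour.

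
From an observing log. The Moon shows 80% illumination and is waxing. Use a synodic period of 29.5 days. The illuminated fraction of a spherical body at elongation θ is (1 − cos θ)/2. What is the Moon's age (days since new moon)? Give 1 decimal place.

From f = (1 − cos θ)/2: cos θ = 1 − 2×0.80 = -0.600; arccos → 126.9°.
Waxing ⇒ before full, so θ = 126.9°.
That fraction of the synodic month is 126.9/360 × 29.5 d ≈ 10.40 d.

10.4 days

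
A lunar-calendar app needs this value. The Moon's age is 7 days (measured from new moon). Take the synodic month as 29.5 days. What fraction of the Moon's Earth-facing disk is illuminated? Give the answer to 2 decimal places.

The Moon has covered 7/29.5 of its cycle, so θ ≈ 360° × 7/29.5 = 85.4°.
Illuminated fraction = (1 − cos 85.4°)/2 = (1 − 0.080)/2 ≈ 0.460.

0.46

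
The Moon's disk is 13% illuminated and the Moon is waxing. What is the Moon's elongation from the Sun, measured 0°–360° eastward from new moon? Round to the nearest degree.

42°

Invert f = (1 − cos θ)/2 to get cos θ = 1 − 2(0.13) = 0.740, hence θ₀ = arccos 0.740 = 42.3°.
Before full moon the principal value applies: θ = 42.3°.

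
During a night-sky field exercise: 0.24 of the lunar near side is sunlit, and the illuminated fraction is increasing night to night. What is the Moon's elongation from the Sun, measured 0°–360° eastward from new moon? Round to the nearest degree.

59°

From f = (1 − cos θ)/2: cos θ = 1 − 2×0.24 = 0.520; arccos → 58.7°.
Waxing ⇒ before full, so θ = 58.7°.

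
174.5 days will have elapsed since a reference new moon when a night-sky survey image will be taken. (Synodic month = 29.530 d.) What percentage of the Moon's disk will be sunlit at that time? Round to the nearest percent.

8%

174.5 d spans 5 complete synodic months (5 × 29.530 = 147.65 d) plus 26.85 d.
Phase angle: θ = 360°·(26.85 d)/(29.530 d) = 327.3°.
cos 327.3° = 0.842, so f = (1 − 0.842)/2 = 0.079, so 8%.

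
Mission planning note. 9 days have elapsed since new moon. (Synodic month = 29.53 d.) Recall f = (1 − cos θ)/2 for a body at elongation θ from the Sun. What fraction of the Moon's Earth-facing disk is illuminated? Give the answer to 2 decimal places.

Phase angle: θ = 360°·(9 d)/(29.53 d) = 109.7°.
With cos θ = (-0.337), the lit fraction is (1 − (-0.337))/2 ≈ 0.669.

0.67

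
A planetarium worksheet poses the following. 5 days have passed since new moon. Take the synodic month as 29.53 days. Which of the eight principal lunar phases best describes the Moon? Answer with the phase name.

waxing crescent

At 5/29.53 of the cycle, θ ≈ 61° — the waxing crescent range.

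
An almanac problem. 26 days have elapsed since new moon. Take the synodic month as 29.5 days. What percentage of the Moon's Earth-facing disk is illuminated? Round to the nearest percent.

Phase angle: θ = 360°·(26 d)/(29.5 d) = 317.3°.
Illuminated fraction = (1 − cos 317.3°)/2 = (1 − 0.735)/2 ≈ 0.133, so 13%.

13%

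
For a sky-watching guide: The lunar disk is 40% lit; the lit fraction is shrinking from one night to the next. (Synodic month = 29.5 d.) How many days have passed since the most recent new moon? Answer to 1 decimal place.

23.1 days

From f = (1 − cos θ)/2: cos θ = 1 − 2×0.40 = 0.200; arccos → 78.5°.
Waning ⇒ past full, so θ = 360° − 78.5° = 281.5°.
Age = 29.5 × 281.5°/360° ≈ 23.07 days.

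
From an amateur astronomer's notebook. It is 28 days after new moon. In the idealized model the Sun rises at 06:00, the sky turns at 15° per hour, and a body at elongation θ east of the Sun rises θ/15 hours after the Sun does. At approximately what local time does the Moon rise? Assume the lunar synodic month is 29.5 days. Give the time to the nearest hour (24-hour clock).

The Moon has covered 28/29.5 of its cycle, so θ ≈ 360° × 28/29.5 = 341.7°.
At 15° of sky rotation per hour, 341.7° corresponds to a 22.78 h lag.
06:00 + 22.78 h ≈ 04:47 → 05:00 to the nearest hour.

05:00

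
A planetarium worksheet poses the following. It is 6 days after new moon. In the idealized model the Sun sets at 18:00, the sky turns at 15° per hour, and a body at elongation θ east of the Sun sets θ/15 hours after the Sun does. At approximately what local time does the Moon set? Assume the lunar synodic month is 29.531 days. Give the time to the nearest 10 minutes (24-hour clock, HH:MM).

22:50

The Moon has covered 6/29.531 of its cycle, so θ ≈ 360° × 6/29.531 = 73.1°.
The Moon trails the Sun by θ/15 = 73.1/15 ≈ 4.88 hours.
18:00 + 4.876 h ≈ 22:53 → 22:50 to the nearest ten minutes.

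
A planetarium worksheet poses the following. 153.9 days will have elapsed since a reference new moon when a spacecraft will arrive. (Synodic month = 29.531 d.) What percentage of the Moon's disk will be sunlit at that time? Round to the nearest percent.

153.9/29.531 = 5.211 lunations, so 5 complete cycles and 6.25 d into the next.
The Moon has covered 6.25/29.531 of its cycle, so θ ≈ 360° × 6.25/29.531 = 76.1°.
Illuminated fraction = (1 − cos 76.1°)/2 = (1 − 0.240)/2 ≈ 0.380, so 38%.

38%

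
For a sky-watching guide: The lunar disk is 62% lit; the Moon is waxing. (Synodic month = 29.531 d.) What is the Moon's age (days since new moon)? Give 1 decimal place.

cos θ = 1 − 2f = -0.240, giving a principal value of 103.9°.
The Moon is waxing (0°–180°), so θ = 103.9° directly.
At 360°/29.531 d per day, 103.9° corresponds to 8.52 days.

8.5 days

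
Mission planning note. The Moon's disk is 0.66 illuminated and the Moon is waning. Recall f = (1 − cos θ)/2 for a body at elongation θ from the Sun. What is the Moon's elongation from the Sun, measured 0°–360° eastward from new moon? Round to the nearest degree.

Invert f = (1 − cos θ)/2 to get cos θ = 1 − 2(0.66) = -0.320, hence θ₀ = arccos -0.320 = 108.7°.
Since the Moon is past full (waning), take the reflex angle: θ = 360° − 108.7° = 251.3°.

251°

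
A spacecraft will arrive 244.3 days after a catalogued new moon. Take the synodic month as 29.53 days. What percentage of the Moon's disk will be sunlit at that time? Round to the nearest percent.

244.3 d spans 8 complete synodic months (8 × 29.53 = 236.24 d) plus 8.06 d.
The Moon has covered 8.06/29.53 of its cycle, so θ ≈ 360° × 8.06/29.53 = 98.3°.
With cos θ = (-0.144), the lit fraction is (1 − (-0.144))/2 ≈ 0.572, so 57%.

57%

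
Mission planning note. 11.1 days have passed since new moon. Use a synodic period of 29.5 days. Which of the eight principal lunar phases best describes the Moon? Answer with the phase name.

At 11.1/29.5 of the cycle, θ ≈ 135° — the waxing gibbous range.

waxing gibbous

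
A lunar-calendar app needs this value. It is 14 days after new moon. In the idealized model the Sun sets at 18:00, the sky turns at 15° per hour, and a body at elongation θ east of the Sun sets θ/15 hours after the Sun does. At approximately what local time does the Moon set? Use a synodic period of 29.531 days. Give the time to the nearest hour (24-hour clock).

Elongation θ = 360° × 14/29.531 ≈ 170.7°.
At 15° of sky rotation per hour, 170.7° corresponds to a 11.38 h lag.
18:00 + 11.38 h ≈ 05:23 → 05:00 to the nearest hour.

05:00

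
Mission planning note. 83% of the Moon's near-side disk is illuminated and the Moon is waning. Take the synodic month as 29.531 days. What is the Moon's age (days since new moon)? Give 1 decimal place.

Invert f = (1 − cos θ)/2 to get cos θ = 1 − 2(0.83) = -0.660, hence θ₀ = arccos -0.660 = 131.3°.
A waning Moon lies in 180°–360°, so θ = 360° − 131.3° = 228.7°.
That fraction of the synodic month is 228.7/360 × 29.531 d ≈ 18.76 d.

18.8 days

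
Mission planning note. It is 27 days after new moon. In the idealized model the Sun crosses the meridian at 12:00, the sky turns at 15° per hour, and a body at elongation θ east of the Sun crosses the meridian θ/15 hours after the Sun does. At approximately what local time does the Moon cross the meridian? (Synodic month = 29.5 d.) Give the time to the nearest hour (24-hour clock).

10:00

Phase angle: θ = 360°·(27 d)/(29.5 d) = 329.5°.
The Moon trails the Sun by θ/15 = 329.5/15 ≈ 21.97 hours.
12:00 + 21.97 h ≈ 09:58 → 10:00 to the nearest hour.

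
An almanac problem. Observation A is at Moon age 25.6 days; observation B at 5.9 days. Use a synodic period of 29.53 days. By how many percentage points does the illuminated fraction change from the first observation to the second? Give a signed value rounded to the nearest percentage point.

First observation: θ = 360°·25.6/29.53 = 312.1°, so f = 0.165.
Second observation: θ = 71.9°, f = 0.345.
Δf = 0.345 − 0.165 = +0.180, i.e. +18 pp.

+18 percentage points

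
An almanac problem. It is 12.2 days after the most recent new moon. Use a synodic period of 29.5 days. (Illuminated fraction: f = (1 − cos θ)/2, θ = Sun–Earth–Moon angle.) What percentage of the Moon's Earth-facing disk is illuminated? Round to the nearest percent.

93%

Phase angle: θ = 360°·(12.2 d)/(29.5 d) = 148.9°.
Illuminated fraction = (1 − cos 148.9°)/2 = (1 − (-0.856))/2 ≈ 0.928, so 93%.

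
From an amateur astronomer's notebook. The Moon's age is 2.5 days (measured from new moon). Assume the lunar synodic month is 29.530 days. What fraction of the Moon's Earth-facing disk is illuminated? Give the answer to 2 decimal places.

The Moon has covered 2.5/29.530 of its cycle, so θ ≈ 360° × 2.5/29.530 = 30.5°.
With cos θ = 0.862, the lit fraction is (1 − 0.862)/2 ≈ 0.069.

0.07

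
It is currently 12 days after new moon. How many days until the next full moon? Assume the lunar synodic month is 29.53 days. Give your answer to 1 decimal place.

Full moon is 0.5 of the way through the cycle: age 0.5 × 29.53 = 14.765 d.
So 2.765 days remain (14.765 − 12).

2.8 days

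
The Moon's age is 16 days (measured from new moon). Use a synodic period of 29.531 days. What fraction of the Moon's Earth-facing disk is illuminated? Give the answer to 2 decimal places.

0.98

Elongation θ = 360° × 16/29.531 ≈ 195.0°.
cos 195.0° = (-0.966), so f = (1 − (-0.966))/2 = 0.983.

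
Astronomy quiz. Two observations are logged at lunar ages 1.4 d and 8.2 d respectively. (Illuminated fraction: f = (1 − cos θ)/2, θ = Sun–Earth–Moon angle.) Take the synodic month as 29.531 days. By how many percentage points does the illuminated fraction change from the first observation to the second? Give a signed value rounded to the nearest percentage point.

+56 pp

First observation: θ = 360°·1.4/29.531 = 17.1°, so f = 0.022.
Second observation: θ = 100.0°, f = 0.587.
Δf = 0.587 − 0.022 = +0.564, i.e. +56 pp.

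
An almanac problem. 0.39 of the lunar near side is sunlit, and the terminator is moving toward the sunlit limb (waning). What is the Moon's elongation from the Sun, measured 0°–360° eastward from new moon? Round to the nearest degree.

Invert f = (1 − cos θ)/2 to get cos θ = 1 − 2(0.39) = 0.220, hence θ₀ = arccos 0.220 = 77.3°.
Waning ⇒ past full, so θ = 360° − 77.3° = 282.7°.

283°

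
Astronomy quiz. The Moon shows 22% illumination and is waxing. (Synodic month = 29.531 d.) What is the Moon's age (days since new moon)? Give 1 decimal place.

Invert f = (1 − cos θ)/2 to get cos θ = 1 − 2(0.22) = 0.560, hence θ₀ = arccos 0.560 = 55.9°.
Before full moon the principal value applies: θ = 55.9°.
That fraction of the synodic month is 55.9/360 × 29.531 d ≈ 4.59 d.

4.6 days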